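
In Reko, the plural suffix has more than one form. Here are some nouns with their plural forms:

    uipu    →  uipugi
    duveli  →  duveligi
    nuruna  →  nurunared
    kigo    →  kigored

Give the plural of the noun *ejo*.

The pattern is height harmony: -gi when the last vowel of the stem is a high vowel (*uipu*, *duveli*); -red when the last vowel of the stem is a non-high vowel (*nuruna*, *kigo*).
*ejo*: last vowel = /o/, a non-high vowel → -red → *ejored*.

ejored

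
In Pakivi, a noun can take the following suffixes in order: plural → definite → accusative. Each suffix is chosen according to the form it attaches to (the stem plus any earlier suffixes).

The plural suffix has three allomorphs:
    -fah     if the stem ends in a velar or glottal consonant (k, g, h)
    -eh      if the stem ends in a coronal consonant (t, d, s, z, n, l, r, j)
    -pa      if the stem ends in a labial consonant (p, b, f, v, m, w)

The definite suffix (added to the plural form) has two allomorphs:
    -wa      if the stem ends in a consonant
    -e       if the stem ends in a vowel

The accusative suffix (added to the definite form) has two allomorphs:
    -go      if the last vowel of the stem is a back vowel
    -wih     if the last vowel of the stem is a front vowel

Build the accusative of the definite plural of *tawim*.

Since the final consonant of *tawim* is /m/ (labial), it takes -pa, giving *tawimpa*.
The plural form *tawimpa*: final sound = /a/, a vowel → -e → *tawimpae*.
The definite form *tawimpae* — last vowel /e/ (a front vowel) → -wih → *tawimpaewih*.

tawimpaewih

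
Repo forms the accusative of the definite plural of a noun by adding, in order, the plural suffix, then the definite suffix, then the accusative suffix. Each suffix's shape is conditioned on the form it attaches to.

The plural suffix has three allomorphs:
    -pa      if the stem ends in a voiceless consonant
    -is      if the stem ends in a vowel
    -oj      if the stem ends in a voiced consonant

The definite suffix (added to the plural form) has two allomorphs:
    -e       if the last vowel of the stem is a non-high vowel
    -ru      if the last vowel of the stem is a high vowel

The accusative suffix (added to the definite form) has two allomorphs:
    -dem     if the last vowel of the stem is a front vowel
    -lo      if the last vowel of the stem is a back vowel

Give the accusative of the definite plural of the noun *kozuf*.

*kozuf* — final sound /f/ (a voiceless consonant) → -pa → *kozufpa*.
The last vowel of the plural form *kozufpa* is /a/, which is a non-high vowel, so the definite suffix is -e, giving *kozufpae*.
The definite form *kozufpae*: last vowel = /e/, a front vowel → -dem → *kozufpaedem*.

kozufpaedem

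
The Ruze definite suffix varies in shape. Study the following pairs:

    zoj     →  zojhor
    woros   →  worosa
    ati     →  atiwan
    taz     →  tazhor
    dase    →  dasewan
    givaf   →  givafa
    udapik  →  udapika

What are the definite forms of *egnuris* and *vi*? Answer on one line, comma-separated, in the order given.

Looking at the final sound of each stem: -a when the stem ends in a voiceless consonant (*woros*, *givaf*, *udapik*); -hor when the stem ends in a voiced consonant (*zoj*, *taz*); -wan when the stem ends in a vowel (*ati*, *dase*).
Since the final sound of *egnuris* is /s/ (a voiceless consonant), it takes -a, giving *egnurisa*.
The final sound of *vi* is /i/, which is a vowel, so the suffix is -wan, giving *viwan*.

egnurisa, viwan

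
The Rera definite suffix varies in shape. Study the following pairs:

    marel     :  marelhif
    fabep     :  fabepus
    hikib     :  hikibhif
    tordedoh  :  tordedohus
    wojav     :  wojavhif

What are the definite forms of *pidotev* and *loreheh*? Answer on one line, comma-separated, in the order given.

Looking at the final consonant of each stem: -us when the stem ends in a voiceless consonant (*fabep*, *tordedoh*); -hif when the stem ends in a voiced consonant (*marel*, *hikib*, *wojav*).
Since the final consonant of *pidotev* is /v/ (voiced), it takes -hif, giving *pidotevhif*.
The final consonant of *loreheh* is /h/, which is voiceless, so the suffix is -us, giving *lorehehus*.

pidotevhif, lorehehus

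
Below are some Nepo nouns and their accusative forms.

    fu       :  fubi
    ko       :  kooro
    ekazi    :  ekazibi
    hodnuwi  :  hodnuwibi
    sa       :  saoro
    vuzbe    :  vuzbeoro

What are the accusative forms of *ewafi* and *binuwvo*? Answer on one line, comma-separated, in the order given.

ewafibi, binuwvooro

The alternation tracks the last vowel of the stem — -bi when the last vowel of the stem is a high vowel (*fu*, *ekazi*, *hodnuwi*); -oro when the last vowel of the stem is a non-high vowel (*ko*, *sa*, *vuzbe*).
*ewafi* — last vowel /i/ (a high vowel) → -bi → *ewafibi*.
The last vowel of *binuwvo* is /o/, which is a non-high vowel, so the suffix is -oro, giving *binuwvooro*.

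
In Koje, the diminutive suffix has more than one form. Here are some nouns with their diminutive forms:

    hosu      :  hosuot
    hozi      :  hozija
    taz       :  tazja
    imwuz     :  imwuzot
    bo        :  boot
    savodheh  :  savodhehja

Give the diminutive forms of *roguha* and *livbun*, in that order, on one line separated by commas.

Looking at the last vowel of each stem: -ot when the last vowel of the stem is a rounded vowel (*hosu*, *imwuz*, *bo*); -ja when the last vowel of the stem is an unrounded vowel (*hozi*, *taz*, *savodheh*).
Since the last vowel of *roguha* is /a/ (an unrounded vowel), it takes -ja, giving *roguhaja*.
The last vowel of *livbun* is /u/, which is a rounded vowel, so the suffix is -ot, giving *livbunot*.

roguhaja, livbunot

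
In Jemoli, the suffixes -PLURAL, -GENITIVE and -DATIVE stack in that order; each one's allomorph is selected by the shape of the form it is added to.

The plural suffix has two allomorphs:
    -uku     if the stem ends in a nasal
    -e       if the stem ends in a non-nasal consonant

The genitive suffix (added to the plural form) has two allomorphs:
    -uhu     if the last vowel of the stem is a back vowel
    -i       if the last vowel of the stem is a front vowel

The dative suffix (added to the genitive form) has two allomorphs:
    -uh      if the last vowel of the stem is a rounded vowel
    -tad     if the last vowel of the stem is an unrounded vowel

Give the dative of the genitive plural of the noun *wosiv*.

wosiveitad

*wosiv*: final consonant = /v/, non-nasal → -e → *wosive*.
Since the last vowel of the plural form *wosive* is /e/ (a front vowel), it takes -i, giving *wosivei*.
The last vowel of the genitive form *wosivei* is /i/, which is an unrounded vowel, so the dative suffix is -tad, giving *wosiveitad*.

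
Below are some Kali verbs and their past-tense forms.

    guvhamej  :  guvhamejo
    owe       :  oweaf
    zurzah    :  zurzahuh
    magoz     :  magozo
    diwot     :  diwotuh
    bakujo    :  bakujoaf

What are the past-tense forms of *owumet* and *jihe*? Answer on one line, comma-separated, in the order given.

owumetuh, jiheaf

The pattern is voicing of the final sound: -uh when the stem ends in a voiceless consonant (*zurzah*, *diwot*); -o when the stem ends in a voiced consonant (*guvhamej*, *magoz*); -af when the stem ends in a vowel (*owe*, *bakujo*).
The final sound of *owumet* is /t/, which is a voiceless consonant, so the suffix is -uh, giving *owumetuh*.
*jihe* — final sound /e/ (a vowel) → -af → *jiheaf*.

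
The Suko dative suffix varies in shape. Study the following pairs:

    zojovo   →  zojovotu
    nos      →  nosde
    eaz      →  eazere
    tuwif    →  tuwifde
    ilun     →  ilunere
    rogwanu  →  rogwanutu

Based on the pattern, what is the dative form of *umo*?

umotu

The pattern is voicing of the final sound: -de when the stem ends in a voiceless consonant (*nos*, *tuwif*); -ere when the stem ends in a voiced consonant (*eaz*, *ilun*); -tu when the stem ends in a vowel (*zojovo*, *rogwanu*).
*umo* — final sound /o/ (a vowel) → -tu → *umotu*.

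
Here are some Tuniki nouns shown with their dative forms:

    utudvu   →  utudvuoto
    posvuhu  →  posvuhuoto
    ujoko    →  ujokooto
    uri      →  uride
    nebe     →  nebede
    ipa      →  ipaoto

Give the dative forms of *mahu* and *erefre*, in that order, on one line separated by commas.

The pattern is front/back vowel harmony: -de when the last vowel of the stem is a front vowel (*uri*, *nebe*); -oto when the last vowel of the stem is a back vowel (*utudvu*, *posvuhu*, *ujoko*, *ipa*).
Since the last vowel of *mahu* is /u/ (a back vowel), it takes -oto, giving *mahuoto*.
*erefre* — last vowel /e/ (a front vowel) → -de → *erefrede*.

mahuoto, erefrede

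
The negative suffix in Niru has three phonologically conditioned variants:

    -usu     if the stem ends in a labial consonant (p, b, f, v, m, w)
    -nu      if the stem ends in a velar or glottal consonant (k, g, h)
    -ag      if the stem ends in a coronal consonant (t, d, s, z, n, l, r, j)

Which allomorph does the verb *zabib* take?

-usu

Since the final consonant of *zabib* is /b/ (labial), it takes -usu.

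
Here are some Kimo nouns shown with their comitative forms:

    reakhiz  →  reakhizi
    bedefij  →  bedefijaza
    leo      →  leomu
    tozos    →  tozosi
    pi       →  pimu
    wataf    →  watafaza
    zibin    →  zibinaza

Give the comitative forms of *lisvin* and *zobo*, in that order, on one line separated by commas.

The pattern is sibilance of the final sound: -i when the stem ends in a sibilant (*reakhiz*, *tozos*); -aza when the stem ends in a non-sibilant consonant (*bedefij*, *wataf*, *zibin*); -mu when the stem ends in a vowel (*leo*, *pi*).
*lisvin*: final sound = /n/, a non-sibilant consonant → -aza → *lisvinaza*.
*zobo*: final sound = /o/, a vowel → -mu → *zobomu*.

lisvinaza, zobomu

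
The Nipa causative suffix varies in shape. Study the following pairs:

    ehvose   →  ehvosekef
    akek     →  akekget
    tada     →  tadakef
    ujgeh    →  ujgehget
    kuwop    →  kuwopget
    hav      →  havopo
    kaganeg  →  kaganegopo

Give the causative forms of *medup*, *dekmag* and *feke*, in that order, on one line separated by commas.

medupget, dekmagopo, fekekef

The suffix is conditioned by the final sound: -get when the stem ends in a voiceless consonant (*akek*, *ujgeh*, *kuwop*); -opo when the stem ends in a voiced consonant (*hav*, *kaganeg*); -kef when the stem ends in a vowel (*ehvose*, *tada*).
The final sound of *medup* is /p/, which is a voiceless consonant, so the suffix is -get, giving *medupget*.
Since the final sound of *dekmag* is /g/ (a voiced consonant), it takes -opo, giving *dekmagopo*.
*feke* — final sound /e/ (a vowel) → -kef → *fekekef*.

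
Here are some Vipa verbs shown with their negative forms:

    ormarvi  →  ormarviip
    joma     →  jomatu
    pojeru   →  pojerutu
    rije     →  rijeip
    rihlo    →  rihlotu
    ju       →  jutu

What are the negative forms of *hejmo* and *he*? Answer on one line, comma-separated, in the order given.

The pattern is front/back vowel harmony: -ip when the last vowel of the stem is a front vowel (*ormarvi*, *rije*); -tu when the last vowel of the stem is a back vowel (*joma*, *pojeru*, *rihlo*, *ju*).
*hejmo*: last vowel = /o/, a back vowel → -tu → *hejmotu*.
*he* — last vowel /e/ (a front vowel) → -ip → *heip*.

hejmotu, heip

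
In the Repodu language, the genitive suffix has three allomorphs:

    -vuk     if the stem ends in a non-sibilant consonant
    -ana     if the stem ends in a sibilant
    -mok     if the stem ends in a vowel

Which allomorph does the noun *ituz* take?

-ana

*ituz* — final sound /z/ (a sibilant) → -ana.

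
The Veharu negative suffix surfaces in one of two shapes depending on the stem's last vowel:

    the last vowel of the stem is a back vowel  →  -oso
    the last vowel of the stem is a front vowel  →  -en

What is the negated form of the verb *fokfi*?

*fokfi* — last vowel /i/ (a front vowel) → -en → *fokfien*.

fokfien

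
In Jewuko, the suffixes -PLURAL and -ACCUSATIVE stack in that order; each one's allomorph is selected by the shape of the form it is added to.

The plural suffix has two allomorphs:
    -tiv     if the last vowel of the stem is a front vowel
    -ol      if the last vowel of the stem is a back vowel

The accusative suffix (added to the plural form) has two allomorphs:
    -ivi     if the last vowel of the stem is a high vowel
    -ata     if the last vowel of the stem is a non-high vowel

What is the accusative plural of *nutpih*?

*nutpih* — last vowel /i/ (a front vowel) → -tiv → *nutpihtiv*.
The plural form *nutpihtiv* — last vowel /i/ (a high vowel) → -ivi → *nutpihtivivi*.

nutpihtivivi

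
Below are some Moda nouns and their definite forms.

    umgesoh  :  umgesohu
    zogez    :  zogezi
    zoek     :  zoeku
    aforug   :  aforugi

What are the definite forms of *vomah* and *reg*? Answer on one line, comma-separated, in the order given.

vomahu, regi

The suffix is conditioned by the final consonant: -u when the stem ends in a voiceless consonant (*umgesoh*, *zoek*); -i when the stem ends in a voiced consonant (*zogez*, *aforug*).
Since the final consonant of *vomah* is /h/ (voiceless), it takes -u, giving *vomahu*.
*reg* — final consonant /g/ (voiced) → -i → *regi*.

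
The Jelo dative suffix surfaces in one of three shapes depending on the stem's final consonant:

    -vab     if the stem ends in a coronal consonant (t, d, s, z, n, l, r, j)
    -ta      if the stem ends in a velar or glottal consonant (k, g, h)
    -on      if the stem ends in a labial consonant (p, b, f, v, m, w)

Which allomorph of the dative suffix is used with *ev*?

-on

The final consonant of *ev* is /v/, which is labial, so the suffix is -on.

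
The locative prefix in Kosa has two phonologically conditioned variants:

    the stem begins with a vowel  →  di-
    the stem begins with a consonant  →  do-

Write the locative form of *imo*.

*imo* — first sound /i/ (a vowel) → di- → *diimo*.

diimo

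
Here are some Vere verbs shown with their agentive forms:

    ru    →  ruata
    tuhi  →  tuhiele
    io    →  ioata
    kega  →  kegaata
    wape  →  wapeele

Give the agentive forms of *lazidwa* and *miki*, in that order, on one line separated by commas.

The pattern is front/back vowel harmony: -ele when the last vowel of the stem is a front vowel (*tuhi*, *wape*); -ata when the last vowel of the stem is a back vowel (*ru*, *io*, *kega*).
The last vowel of *lazidwa* is /a/, which is a back vowel, so the suffix is -ata, giving *lazidwaata*.
*miki* — last vowel /i/ (a front vowel) → -ele → *mikiele*.

lazidwaata, mikiele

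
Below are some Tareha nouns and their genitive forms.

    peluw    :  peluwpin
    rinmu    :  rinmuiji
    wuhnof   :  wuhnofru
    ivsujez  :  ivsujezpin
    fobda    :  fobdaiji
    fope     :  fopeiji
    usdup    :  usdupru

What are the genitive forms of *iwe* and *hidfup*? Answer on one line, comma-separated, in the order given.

The alternation tracks the final sound of the stem — -ru when the stem ends in a voiceless consonant (*wuhnof*, *usdup*); -pin when the stem ends in a voiced consonant (*peluw*, *ivsujez*); -iji when the stem ends in a vowel (*rinmu*, *fobda*, *fope*).
*iwe*: final sound = /e/, a vowel → -iji → *iweiji*.
*hidfup*: final sound = /p/, a voiceless consonant → -ru → *hidfupru*.

iweiji, hidfupru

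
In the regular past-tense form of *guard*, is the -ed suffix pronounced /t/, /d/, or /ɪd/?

The stem *guard* ends in /t/ or /d/.
The -ed suffix is realized as /ɪd/ after /t, d/; as /t/ after other voiceless consonants; and as /d/ after other voiced sounds.
So -ed on *guard* is pronounced /ɪd/.

/ɪd/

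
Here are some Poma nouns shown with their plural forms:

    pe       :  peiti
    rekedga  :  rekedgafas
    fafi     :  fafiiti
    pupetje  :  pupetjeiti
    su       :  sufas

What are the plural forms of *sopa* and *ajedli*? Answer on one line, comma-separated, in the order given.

sopafas, ajedliiti

The suffix is conditioned by the last vowel: -iti when the last vowel of the stem is a front vowel (*pe*, *fafi*, *pupetje*); -fas when the last vowel of the stem is a back vowel (*rekedga*, *su*).
*sopa* — last vowel /a/ (a back vowel) → -fas → *sopafas*.
*ajedli*: last vowel = /i/, a front vowel → -iti → *ajedliiti*.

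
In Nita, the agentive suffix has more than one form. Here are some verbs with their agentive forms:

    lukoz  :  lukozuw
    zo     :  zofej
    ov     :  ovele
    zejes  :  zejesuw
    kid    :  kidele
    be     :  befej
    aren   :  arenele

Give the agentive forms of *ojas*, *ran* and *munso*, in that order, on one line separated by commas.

Looking at the final sound of each stem: -uw when the stem ends in a sibilant (*lukoz*, *zejes*); -ele when the stem ends in a non-sibilant consonant (*ov*, *kid*, *aren*); -fej when the stem ends in a vowel (*zo*, *be*).
The final sound of *ojas* is /s/, which is a sibilant, so the suffix is -uw, giving *ojasuw*.
*ran*: final sound = /n/, a non-sibilant consonant → -ele → *ranele*.
Since the final sound of *munso* is /o/ (a vowel), it takes -fej, giving *munsofej*.

ojasuw, ranele, munsofej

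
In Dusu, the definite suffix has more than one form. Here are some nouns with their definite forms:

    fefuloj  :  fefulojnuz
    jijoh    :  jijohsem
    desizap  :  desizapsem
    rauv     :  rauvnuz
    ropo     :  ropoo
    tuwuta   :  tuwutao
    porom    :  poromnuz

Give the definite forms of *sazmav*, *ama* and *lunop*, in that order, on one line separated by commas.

sazmavnuz, amao, lunopsem

The pattern is voicing of the final sound: -sem when the stem ends in a voiceless consonant (*jijoh*, *desizap*); -nuz when the stem ends in a voiced consonant (*fefuloj*, *rauv*, *porom*); -o when the stem ends in a vowel (*ropo*, *tuwuta*).
*sazmav* — final sound /v/ (a voiced consonant) → -nuz → *sazmavnuz*.
*ama*: final sound = /a/, a vowel → -o → *amao*.
Since the final sound of *lunop* is /p/ (a voiceless consonant), it takes -sem, giving *lunopsem*.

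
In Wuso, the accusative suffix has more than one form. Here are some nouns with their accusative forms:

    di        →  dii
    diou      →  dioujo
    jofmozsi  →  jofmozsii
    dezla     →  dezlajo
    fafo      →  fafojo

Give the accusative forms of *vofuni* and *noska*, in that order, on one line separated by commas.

The alternation tracks the last vowel of the stem — -i when the last vowel of the stem is a front vowel (*di*, *jofmozsi*); -jo when the last vowel of the stem is a back vowel (*diou*, *dezla*, *fafo*).
The last vowel of *vofuni* is /i/, which is a front vowel, so the suffix is -i, giving *vofunii*.
Since the last vowel of *noska* is /a/ (a back vowel), it takes -jo, giving *noskajo*.

vofunii, noskajo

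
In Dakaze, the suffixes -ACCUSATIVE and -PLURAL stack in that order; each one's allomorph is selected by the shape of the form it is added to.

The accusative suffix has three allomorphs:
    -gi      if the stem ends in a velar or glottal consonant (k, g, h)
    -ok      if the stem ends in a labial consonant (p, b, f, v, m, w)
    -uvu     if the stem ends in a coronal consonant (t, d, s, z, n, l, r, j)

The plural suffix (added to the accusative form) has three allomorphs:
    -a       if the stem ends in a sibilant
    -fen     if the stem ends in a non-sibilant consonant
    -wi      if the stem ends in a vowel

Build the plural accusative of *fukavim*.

fukavimokfen

*fukavim* — final consonant /m/ (labial) → -ok → *fukavimok*.
The accusative form *fukavimok* — final sound /k/ (a non-sibilant consonant) → -fen → *fukavimokfen*.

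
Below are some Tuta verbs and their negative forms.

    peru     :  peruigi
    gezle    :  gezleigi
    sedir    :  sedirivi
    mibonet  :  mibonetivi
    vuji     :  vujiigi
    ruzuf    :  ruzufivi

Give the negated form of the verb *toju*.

The alternation tracks the final sound of the stem — -ivi when the stem ends in a consonant (*sedir*, *mibonet*, *ruzuf*); -igi when the stem ends in a vowel (*peru*, *gezle*, *vuji*).
*toju*: final sound = /u/, a vowel → -igi → *tojuigi*.

tojuigi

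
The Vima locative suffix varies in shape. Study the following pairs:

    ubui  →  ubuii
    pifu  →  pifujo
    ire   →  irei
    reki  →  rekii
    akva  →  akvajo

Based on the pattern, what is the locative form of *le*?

lei

Looking at the last vowel of each stem: -i when the last vowel of the stem is a front vowel (*ubui*, *ire*, *reki*); -jo when the last vowel of the stem is a back vowel (*pifu*, *akva*).
The last vowel of *le* is /e/, which is a front vowel, so the suffix is -i, giving *lei*.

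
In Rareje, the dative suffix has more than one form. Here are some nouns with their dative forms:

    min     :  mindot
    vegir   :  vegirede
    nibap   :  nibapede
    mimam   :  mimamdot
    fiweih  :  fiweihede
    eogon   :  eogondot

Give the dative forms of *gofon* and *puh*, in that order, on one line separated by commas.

The alternation tracks the final consonant of the stem — -dot when the stem ends in a nasal (*min*, *mimam*, *eogon*); -ede when the stem ends in a non-nasal consonant (*vegir*, *nibap*, *fiweih*).
Since the final consonant of *gofon* is /n/ (a nasal), it takes -dot, giving *gofondot*.
The final consonant of *puh* is /h/, which is non-nasal, so the suffix is -ede, giving *puhede*.

gofondot, puhede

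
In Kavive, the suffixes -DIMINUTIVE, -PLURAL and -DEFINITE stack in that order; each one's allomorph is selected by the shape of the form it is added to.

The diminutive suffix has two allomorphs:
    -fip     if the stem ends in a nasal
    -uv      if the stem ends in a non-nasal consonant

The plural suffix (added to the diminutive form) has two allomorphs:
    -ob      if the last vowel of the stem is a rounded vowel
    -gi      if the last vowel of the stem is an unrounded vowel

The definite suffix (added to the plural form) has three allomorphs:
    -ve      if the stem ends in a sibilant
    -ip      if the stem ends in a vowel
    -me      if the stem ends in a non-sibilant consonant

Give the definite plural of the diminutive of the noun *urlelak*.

urlelakuvobme

Since the final consonant of *urlelak* is /k/ (non-nasal), it takes -uv, giving *urlelakuv*.
The last vowel of the diminutive form *urlelakuv* is /u/, which is a rounded vowel, so the plural suffix is -ob, giving *urlelakuvob*.
The plural form *urlelakuvob* — final sound /b/ (a non-sibilant consonant) → -me → *urlelakuvobme*.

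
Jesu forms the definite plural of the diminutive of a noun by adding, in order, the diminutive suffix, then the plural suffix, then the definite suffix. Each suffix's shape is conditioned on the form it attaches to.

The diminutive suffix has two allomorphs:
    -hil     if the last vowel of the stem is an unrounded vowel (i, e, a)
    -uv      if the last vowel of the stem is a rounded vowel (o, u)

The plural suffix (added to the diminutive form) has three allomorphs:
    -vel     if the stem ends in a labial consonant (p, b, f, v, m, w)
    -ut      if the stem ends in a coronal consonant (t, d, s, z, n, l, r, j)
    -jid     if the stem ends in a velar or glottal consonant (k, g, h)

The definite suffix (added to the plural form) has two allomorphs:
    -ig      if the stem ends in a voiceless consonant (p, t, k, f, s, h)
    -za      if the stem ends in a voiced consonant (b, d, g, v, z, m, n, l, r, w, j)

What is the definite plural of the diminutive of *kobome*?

*kobome* — last vowel /e/ (an unrounded vowel) → -hil → *kobomehil*.
The diminutive form *kobomehil*: final consonant = /l/, coronal → -ut → *kobomehilut*.
Since the final consonant of the plural form *kobomehilut* is /t/ (voiceless), it takes -ig, giving *kobomehilutig*.

kobomehilutig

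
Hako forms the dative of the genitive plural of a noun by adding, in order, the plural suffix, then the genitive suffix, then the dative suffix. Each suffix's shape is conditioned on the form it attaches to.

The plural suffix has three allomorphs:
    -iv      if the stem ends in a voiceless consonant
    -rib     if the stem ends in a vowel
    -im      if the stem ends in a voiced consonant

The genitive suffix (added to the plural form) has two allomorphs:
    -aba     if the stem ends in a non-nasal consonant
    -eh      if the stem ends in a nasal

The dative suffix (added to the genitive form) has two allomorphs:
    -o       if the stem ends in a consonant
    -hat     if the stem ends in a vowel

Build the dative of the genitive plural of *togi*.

*togi*: final sound = /i/, a vowel → -rib → *togirib*.
The final consonant of the plural form *togirib* is /b/, which is non-nasal, so the genitive suffix is -aba, giving *togiribaba*.
The genitive form *togiribaba* — final sound /a/ (a vowel) → -hat → *togiribabahat*.

togiribabahat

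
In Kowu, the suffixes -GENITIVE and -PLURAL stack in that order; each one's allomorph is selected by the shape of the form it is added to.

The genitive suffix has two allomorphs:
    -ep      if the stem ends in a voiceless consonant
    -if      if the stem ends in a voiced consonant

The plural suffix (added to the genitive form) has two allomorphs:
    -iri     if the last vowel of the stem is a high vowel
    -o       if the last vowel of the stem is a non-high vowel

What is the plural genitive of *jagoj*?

*jagoj* — final consonant /j/ (voiced) → -if → *jagojif*.
The genitive form *jagojif*: last vowel = /i/, a high vowel → -iri → *jagojifiri*.

jagojifiri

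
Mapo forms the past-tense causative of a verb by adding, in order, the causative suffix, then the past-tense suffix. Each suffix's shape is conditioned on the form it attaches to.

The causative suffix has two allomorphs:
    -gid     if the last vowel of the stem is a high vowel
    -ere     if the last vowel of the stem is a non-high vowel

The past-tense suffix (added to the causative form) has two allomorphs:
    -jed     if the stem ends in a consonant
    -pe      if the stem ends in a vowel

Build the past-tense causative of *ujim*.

ujimgidjed

The last vowel of *ujim* is /i/, which is a high vowel, so the causative suffix is -gid, giving *ujimgid*.
The final sound of the causative form *ujimgid* is /d/, which is a consonant, so the past-tense suffix is -jed, giving *ujimgidjed*.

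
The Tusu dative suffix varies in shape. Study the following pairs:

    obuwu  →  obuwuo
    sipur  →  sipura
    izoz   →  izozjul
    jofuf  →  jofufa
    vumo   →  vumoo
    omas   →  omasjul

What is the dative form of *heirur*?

heirura

Looking at the final sound of each stem: -jul when the stem ends in a sibilant (*izoz*, *omas*); -a when the stem ends in a non-sibilant consonant (*sipur*, *jofuf*); -o when the stem ends in a vowel (*obuwu*, *vumo*).
*heirur* — final sound /r/ (a non-sibilant consonant) → -a → *heirura*.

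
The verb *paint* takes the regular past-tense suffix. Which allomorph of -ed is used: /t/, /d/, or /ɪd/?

/ɪd/

The stem *paint* ends in /t/ or /d/.
The -ed suffix is realized as /ɪd/ after /t, d/; as /t/ after other voiceless consonants; and as /d/ after other voiced sounds.
So -ed on *paint* is pronounced /ɪd/.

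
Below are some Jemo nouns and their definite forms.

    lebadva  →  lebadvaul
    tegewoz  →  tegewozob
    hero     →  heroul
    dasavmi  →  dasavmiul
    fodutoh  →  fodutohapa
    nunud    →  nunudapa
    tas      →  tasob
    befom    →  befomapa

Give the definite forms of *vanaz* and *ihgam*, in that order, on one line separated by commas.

The suffix is conditioned by the final sound: -ob when the stem ends in a sibilant (*tegewoz*, *tas*); -apa when the stem ends in a non-sibilant consonant (*fodutoh*, *nunud*, *befom*); -ul when the stem ends in a vowel (*lebadva*, *hero*, *dasavmi*).
*vanaz* — final sound /z/ (a sibilant) → -ob → *vanazob*.
*ihgam*: final sound = /m/, a non-sibilant consonant → -apa → *ihgamapa*.

vanazob, ihgamapa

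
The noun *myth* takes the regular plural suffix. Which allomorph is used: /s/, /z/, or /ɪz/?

The stem *myth* ends in a voiceless non-sibilant consonant.
The plural suffix surfaces as /ɪz/ after sibilants, /s/ after other voiceless consonants, and /z/ after other voiced sounds.
So the plural -s on *myth* is pronounced /s/.

/s/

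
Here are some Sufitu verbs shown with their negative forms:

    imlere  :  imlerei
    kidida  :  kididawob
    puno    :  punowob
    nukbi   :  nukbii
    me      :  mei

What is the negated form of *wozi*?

The alternation tracks the last vowel of the stem — -i when the last vowel of the stem is a front vowel (*imlere*, *nukbi*, *me*); -wob when the last vowel of the stem is a back vowel (*kidida*, *puno*).
Since the last vowel of *wozi* is /i/ (a front vowel), it takes -i, giving *wozii*.

wozii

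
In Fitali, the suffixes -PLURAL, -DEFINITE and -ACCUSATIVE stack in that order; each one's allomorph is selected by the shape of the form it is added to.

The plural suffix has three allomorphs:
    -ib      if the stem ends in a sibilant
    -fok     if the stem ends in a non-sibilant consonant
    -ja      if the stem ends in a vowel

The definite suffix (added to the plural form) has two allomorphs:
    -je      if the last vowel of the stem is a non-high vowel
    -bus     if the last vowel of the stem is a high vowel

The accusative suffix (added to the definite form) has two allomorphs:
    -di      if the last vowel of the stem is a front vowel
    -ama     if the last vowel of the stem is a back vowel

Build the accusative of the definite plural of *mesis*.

*mesis* — final sound /s/ (a sibilant) → -ib → *mesisib*.
The plural form *mesisib* — last vowel /i/ (a high vowel) → -bus → *mesisibbus*.
The last vowel of the definite form *mesisibbus* is /u/, which is a back vowel, so the accusative suffix is -ama, giving *mesisibbusama*.

mesisibbusama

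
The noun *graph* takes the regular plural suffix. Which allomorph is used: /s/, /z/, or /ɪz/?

/s/

The stem *graph* ends in a voiceless non-sibilant consonant.
The plural suffix surfaces as /ɪz/ after sibilants, /s/ after other voiceless consonants, and /z/ after other voiced sounds.
So the plural -s on *graph* is pronounced /s/.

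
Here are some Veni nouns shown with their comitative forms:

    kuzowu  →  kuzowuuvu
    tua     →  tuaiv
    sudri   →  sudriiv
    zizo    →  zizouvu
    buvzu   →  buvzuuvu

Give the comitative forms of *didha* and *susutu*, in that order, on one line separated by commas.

didhaiv, susutuuvu

The alternation tracks the last vowel of the stem — -uvu when the last vowel of the stem is a rounded vowel (*kuzowu*, *zizo*, *buvzu*); -iv when the last vowel of the stem is an unrounded vowel (*tua*, *sudri*).
Since the last vowel of *didha* is /a/ (an unrounded vowel), it takes -iv, giving *didhaiv*.
*susutu* — last vowel /u/ (a rounded vowel) → -uvu → *susutuuvu*.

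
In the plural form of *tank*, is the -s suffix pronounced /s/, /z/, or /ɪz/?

The stem *tank* ends in a voiceless non-sibilant consonant.
The plural suffix surfaces as /ɪz/ after sibilants, /s/ after other voiceless consonants, and /z/ after other voiced sounds.
So the plural -s on *tank* is pronounced /s/.

/s/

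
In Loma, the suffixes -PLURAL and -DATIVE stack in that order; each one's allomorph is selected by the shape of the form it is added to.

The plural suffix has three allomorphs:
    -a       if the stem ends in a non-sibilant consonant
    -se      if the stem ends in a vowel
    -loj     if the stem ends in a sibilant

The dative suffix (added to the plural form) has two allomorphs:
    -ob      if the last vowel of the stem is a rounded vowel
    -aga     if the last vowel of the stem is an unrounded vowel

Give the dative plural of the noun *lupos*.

*lupos*: final sound = /s/, a sibilant → -loj → *luposloj*.
The plural form *luposloj*: last vowel = /o/, a rounded vowel → -ob → *luposlojob*.

luposlojob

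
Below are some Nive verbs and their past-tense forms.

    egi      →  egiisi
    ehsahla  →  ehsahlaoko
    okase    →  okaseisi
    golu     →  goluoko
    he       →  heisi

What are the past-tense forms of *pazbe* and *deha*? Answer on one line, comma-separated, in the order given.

pazbeisi, dehaoko

The alternation tracks the last vowel of the stem — -isi when the last vowel of the stem is a front vowel (*egi*, *okase*, *he*); -oko when the last vowel of the stem is a back vowel (*ehsahla*, *golu*).
The last vowel of *pazbe* is /e/, which is a front vowel, so the suffix is -isi, giving *pazbeisi*.
*deha* — last vowel /a/ (a back vowel) → -oko → *dehaoko*.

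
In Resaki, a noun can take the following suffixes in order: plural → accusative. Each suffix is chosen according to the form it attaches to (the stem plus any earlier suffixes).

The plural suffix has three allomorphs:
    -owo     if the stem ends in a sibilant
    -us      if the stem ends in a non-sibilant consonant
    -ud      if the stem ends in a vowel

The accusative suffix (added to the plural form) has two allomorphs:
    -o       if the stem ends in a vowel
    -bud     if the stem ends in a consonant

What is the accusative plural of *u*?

Since the final sound of *u* is /u/ (a vowel), it takes -ud, giving *uud*.
Since the final sound of the plural form *uud* is /d/ (a consonant), it takes -bud, giving *uudbud*.

uudbud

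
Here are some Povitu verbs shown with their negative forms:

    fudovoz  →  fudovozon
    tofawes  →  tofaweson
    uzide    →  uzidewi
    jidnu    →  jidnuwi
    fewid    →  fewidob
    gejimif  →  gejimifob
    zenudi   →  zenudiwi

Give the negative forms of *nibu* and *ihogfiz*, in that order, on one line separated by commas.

nibuwi, ihogfizon

The alternation tracks the final sound of the stem — -on when the stem ends in a sibilant (*fudovoz*, *tofawes*); -ob when the stem ends in a non-sibilant consonant (*fewid*, *gejimif*); -wi when the stem ends in a vowel (*uzide*, *jidnu*, *zenudi*).
*nibu*: final sound = /u/, a vowel → -wi → *nibuwi*.
*ihogfiz*: final sound = /z/, a sibilant → -on → *ihogfizon*.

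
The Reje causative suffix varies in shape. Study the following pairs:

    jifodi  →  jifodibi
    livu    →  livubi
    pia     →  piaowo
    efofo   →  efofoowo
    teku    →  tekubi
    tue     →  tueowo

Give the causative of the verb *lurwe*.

The alternation tracks the last vowel of the stem — -bi when the last vowel of the stem is a high vowel (*jifodi*, *livu*, *teku*); -owo when the last vowel of the stem is a non-high vowel (*pia*, *efofo*, *tue*).
*lurwe* — last vowel /e/ (a non-high vowel) → -owo → *lurweowo*.

lurweowo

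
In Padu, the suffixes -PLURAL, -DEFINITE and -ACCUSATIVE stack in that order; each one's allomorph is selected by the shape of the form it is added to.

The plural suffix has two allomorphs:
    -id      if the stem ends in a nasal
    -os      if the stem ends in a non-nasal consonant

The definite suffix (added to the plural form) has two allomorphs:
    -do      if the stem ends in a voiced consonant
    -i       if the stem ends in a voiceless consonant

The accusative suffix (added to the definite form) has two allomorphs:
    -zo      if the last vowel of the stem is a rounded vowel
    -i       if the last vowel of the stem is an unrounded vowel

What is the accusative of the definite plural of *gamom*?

*gamom*: final consonant = /m/, a nasal → -id → *gamomid*.
Since the final consonant of the plural form *gamomid* is /d/ (voiced), it takes -do, giving *gamomiddo*.
The definite form *gamomiddo* — last vowel /o/ (a rounded vowel) → -zo → *gamomiddozo*.

gamomiddozo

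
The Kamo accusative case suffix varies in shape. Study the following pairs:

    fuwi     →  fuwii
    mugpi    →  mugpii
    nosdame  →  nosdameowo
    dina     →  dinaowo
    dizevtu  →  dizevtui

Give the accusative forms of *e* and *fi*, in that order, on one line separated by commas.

The suffix is conditioned by the last vowel: -i when the last vowel of the stem is a high vowel (*fuwi*, *mugpi*, *dizevtu*); -owo when the last vowel of the stem is a non-high vowel (*nosdame*, *dina*).
Since the last vowel of *e* is /e/ (a non-high vowel), it takes -owo, giving *eowo*.
*fi* — last vowel /i/ (a high vowel) → -i → *fii*.

eowo, fii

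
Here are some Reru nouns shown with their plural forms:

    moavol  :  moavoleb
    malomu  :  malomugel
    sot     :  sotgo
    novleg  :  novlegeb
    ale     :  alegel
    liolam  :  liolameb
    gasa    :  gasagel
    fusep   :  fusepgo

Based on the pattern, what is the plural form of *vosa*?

Looking at the final sound of each stem: -go when the stem ends in a voiceless consonant (*sot*, *fusep*); -eb when the stem ends in a voiced consonant (*moavol*, *novleg*, *liolam*); -gel when the stem ends in a vowel (*malomu*, *ale*, *gasa*).
The final sound of *vosa* is /a/, which is a vowel, so the suffix is -gel, giving *vosagel*.

vosagel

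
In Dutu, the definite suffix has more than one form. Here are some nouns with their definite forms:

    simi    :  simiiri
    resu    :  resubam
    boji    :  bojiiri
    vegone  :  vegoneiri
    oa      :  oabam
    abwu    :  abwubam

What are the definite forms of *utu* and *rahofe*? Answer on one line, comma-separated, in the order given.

The pattern is front/back vowel harmony: -iri when the last vowel of the stem is a front vowel (*simi*, *boji*, *vegone*); -bam when the last vowel of the stem is a back vowel (*resu*, *oa*, *abwu*).
Since the last vowel of *utu* is /u/ (a back vowel), it takes -bam, giving *utubam*.
The last vowel of *rahofe* is /e/, which is a front vowel, so the suffix is -iri, giving *rahofeiri*.

utubam, rahofeiri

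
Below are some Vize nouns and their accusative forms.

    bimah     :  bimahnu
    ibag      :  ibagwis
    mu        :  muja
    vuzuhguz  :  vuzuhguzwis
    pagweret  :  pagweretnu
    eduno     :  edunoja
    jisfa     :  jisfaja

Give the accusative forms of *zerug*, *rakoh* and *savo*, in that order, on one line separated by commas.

zerugwis, rakohnu, savoja

The pattern is voicing of the final sound: -nu when the stem ends in a voiceless consonant (*bimah*, *pagweret*); -wis when the stem ends in a voiced consonant (*ibag*, *vuzuhguz*); -ja when the stem ends in a vowel (*mu*, *eduno*, *jisfa*).
*zerug*: final sound = /g/, a voiced consonant → -wis → *zerugwis*.
*rakoh* — final sound /h/ (a voiceless consonant) → -nu → *rakohnu*.
Since the final sound of *savo* is /o/ (a vowel), it takes -ja, giving *savoja*.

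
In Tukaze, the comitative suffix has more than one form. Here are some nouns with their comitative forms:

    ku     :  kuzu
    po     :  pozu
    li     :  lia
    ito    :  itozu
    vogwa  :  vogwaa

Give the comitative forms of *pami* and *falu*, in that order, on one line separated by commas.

The suffix is conditioned by the last vowel: -zu when the last vowel of the stem is a rounded vowel (*ku*, *po*, *ito*); -a when the last vowel of the stem is an unrounded vowel (*li*, *vogwa*).
*pami* — last vowel /i/ (an unrounded vowel) → -a → *pamia*.
Since the last vowel of *falu* is /u/ (a rounded vowel), it takes -zu, giving *faluzu*.

pamia, faluzu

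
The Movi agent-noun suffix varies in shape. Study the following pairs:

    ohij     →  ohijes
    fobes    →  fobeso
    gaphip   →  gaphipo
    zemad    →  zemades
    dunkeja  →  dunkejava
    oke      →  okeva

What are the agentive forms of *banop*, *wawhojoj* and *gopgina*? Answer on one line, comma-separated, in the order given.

The alternation tracks the final sound of the stem — -o when the stem ends in a voiceless consonant (*fobes*, *gaphip*); -es when the stem ends in a voiced consonant (*ohij*, *zemad*); -va when the stem ends in a vowel (*dunkeja*, *oke*).
The final sound of *banop* is /p/, which is a voiceless consonant, so the suffix is -o, giving *banopo*.
The final sound of *wawhojoj* is /j/, which is a voiced consonant, so the suffix is -es, giving *wawhojojes*.
*gopgina* — final sound /a/ (a vowel) → -va → *gopginava*.

banopo, wawhojojes, gopginava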